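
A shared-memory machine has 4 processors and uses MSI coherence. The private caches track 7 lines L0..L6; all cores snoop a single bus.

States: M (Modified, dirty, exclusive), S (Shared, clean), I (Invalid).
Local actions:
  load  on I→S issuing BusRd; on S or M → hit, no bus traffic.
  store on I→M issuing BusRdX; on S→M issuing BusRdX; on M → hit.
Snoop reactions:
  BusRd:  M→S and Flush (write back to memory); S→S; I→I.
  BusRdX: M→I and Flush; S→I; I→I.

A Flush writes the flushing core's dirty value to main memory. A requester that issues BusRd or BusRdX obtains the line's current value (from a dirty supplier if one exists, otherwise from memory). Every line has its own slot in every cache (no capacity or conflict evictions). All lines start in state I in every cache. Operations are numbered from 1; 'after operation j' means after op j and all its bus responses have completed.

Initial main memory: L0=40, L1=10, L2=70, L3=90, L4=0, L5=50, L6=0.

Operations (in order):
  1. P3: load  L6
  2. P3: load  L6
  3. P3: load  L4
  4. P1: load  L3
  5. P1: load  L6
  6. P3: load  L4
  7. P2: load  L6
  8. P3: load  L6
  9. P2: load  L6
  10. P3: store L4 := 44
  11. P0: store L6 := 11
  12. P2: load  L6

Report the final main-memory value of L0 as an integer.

memory[L0] = 40

  op1 P3: load  L6 → I/I/I/S on L6; bus BusRd; mem=0
  op2 P3: load  L6 → I/I/I/S on L6; bus (none); mem=0
  op3 P3: load  L4 → I/I/I/S on L4; bus BusRd; mem=0
  op4 P1: load  L3 → I/S/I/I on L3; bus BusRd; mem=90
  op5 P1: load  L6 → I/S/I/S on L6; bus BusRd; mem=0
  op6 P3: load  L4 → I/I/I/S on L4; bus (none); mem=0
  op7 P2: load  L6 → I/S/S/S on L6; bus BusRd; mem=0
  op8 P3: load  L6 → I/S/S/S on L6; bus (none); mem=0
  op9 P2: load  L6 → I/S/S/S on L6; bus (none); mem=0
  op10 P3: store L4 := 44 → I/I/I/M on L4; bus BusRdX; mem=0
  op11 P0: store L6 := 11 → M/I/I/I on L6; bus BusRdX; mem=0
  op12 P2: load  L6 → S/I/S/I on L6; bus BusRd Flush; mem=11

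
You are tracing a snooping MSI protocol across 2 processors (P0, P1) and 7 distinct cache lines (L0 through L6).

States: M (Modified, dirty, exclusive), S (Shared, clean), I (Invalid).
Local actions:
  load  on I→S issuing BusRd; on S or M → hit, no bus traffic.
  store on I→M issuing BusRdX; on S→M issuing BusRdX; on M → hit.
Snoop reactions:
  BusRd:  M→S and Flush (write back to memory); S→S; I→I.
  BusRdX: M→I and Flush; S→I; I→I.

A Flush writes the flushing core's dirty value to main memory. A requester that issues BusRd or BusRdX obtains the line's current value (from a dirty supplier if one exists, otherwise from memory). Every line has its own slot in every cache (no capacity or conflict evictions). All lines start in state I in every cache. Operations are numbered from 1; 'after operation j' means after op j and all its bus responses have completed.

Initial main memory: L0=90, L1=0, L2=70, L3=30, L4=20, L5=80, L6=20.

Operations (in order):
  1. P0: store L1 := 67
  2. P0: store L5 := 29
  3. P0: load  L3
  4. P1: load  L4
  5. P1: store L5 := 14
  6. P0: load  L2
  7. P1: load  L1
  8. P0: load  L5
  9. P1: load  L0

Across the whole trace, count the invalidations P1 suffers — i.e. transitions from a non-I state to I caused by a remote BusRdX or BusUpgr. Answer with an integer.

invalidations = 0

[1] P0: store L1 := 67 | P0:M(67), P1:I | bus: BusRdX
[2] P0: store L5 := 29 | P0:M(29), P1:I | bus: BusRdX
[3] P0: load  L3 | P0:S(30), P1:I | bus: BusRd
[4] P1: load  L4 | P0:I, P1:S(20) | bus: BusRd
[5] P1: store L5 := 14 | P0:I, P1:M(14) | bus: BusRdX,Flush
[6] P0: load  L2 | P0:S(70), P1:I | bus: BusRd
[7] P1: load  L1 | P0:S(67), P1:S(67) | bus: BusRd,Flush
[8] P0: load  L5 | P0:S(14), P1:S(14) | bus: BusRd,Flush
[9] P1: load  L0 | P0:I, P1:S(90) | bus: BusRd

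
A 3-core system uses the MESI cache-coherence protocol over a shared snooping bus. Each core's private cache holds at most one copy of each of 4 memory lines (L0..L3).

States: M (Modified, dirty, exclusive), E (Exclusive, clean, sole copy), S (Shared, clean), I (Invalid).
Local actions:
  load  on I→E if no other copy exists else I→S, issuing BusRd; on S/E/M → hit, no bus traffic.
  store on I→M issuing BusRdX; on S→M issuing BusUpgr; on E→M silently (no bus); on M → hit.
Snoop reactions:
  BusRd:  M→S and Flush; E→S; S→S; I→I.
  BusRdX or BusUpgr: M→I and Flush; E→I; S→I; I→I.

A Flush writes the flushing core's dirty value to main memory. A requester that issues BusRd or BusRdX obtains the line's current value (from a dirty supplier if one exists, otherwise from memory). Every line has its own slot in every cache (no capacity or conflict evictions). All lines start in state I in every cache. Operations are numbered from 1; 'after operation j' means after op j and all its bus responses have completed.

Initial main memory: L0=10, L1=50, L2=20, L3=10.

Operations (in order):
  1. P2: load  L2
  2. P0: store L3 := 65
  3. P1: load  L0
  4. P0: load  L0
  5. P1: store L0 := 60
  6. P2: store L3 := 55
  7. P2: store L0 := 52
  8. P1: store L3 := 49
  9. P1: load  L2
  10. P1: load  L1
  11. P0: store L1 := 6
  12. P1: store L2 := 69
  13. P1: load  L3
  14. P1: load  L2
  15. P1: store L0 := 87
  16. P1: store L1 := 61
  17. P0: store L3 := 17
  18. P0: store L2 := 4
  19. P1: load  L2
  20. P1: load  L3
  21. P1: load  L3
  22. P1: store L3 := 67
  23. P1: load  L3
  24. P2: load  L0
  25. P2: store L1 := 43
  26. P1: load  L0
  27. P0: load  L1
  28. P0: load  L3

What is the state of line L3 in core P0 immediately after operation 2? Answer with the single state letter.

state = M

[1] P2: load  L2 | P0:I, P1:I, P2:E(20) | bus: BusRd
[2] P0: store L3 := 65 | P0:M(65), P1:I, P2:I | bus: BusRdX
[3] P1: load  L0 | P0:I, P1:E(10), P2:I | bus: BusRd
[4] P0: load  L0 | P0:S(10), P1:S(10), P2:I | bus: BusRd
[5] P1: store L0 := 60 | P0:I, P1:M(60), P2:I | bus: BusUpgr
[6] P2: store L3 := 55 | P0:I, P1:I, P2:M(55) | bus: BusRdX,Flush
[7] P2: store L0 := 52 | P0:I, P1:I, P2:M(52) | bus: BusRdX,Flush
[8] P1: store L3 := 49 | P0:I, P1:M(49), P2:I | bus: BusRdX,Flush
[9] P1: load  L2 | P0:I, P1:S(20), P2:S(20) | bus: BusRd
[10] P1: load  L1 | P0:I, P1:E(50), P2:I | bus: BusRd
[11] P0: store L1 := 6 | P0:M(6), P1:I, P2:I | bus: BusRdX
[12] P1: store L2 := 69 | P0:I, P1:M(69), P2:I | bus: BusUpgr
[13] P1: load  L3 | P0:I, P1:M(49), P2:I | bus: none
[14] P1: load  L2 | P0:I, P1:M(69), P2:I | bus: none
[15] P1: store L0 := 87 | P0:I, P1:M(87), P2:I | bus: BusRdX,Flush
[16] P1: store L1 := 61 | P0:I, P1:M(61), P2:I | bus: BusRdX,Flush
[17] P0: store L3 := 17 | P0:M(17), P1:I, P2:I | bus: BusRdX,Flush
[18] P0: store L2 := 4 | P0:M(4), P1:I, P2:I | bus: BusRdX,Flush
[19] P1: load  L2 | P0:S(4), P1:S(4), P2:I | bus: BusRd,Flush
[20] P1: load  L3 | P0:S(17), P1:S(17), P2:I | bus: BusRd,Flush
[21] P1: load  L3 | P0:S(17), P1:S(17), P2:I | bus: none
[22] P1: store L3 := 67 | P0:I, P1:M(67), P2:I | bus: BusUpgr
[23] P1: load  L3 | P0:I, P1:M(67), P2:I | bus: none
[24] P2: load  L0 | P0:I, P1:S(87), P2:S(87) | bus: BusRd,Flush
[25] P2: store L1 := 43 | P0:I, P1:I, P2:M(43) | bus: BusRdX,Flush
[26] P1: load  L0 | P0:I, P1:S(87), P2:S(87) | bus: none
[27] P0: load  L1 | P0:S(43), P1:I, P2:S(43) | bus: BusRd,Flush
[28] P0: load  L3 | P0:S(67), P1:S(67), P2:I | bus: BusRd,Flush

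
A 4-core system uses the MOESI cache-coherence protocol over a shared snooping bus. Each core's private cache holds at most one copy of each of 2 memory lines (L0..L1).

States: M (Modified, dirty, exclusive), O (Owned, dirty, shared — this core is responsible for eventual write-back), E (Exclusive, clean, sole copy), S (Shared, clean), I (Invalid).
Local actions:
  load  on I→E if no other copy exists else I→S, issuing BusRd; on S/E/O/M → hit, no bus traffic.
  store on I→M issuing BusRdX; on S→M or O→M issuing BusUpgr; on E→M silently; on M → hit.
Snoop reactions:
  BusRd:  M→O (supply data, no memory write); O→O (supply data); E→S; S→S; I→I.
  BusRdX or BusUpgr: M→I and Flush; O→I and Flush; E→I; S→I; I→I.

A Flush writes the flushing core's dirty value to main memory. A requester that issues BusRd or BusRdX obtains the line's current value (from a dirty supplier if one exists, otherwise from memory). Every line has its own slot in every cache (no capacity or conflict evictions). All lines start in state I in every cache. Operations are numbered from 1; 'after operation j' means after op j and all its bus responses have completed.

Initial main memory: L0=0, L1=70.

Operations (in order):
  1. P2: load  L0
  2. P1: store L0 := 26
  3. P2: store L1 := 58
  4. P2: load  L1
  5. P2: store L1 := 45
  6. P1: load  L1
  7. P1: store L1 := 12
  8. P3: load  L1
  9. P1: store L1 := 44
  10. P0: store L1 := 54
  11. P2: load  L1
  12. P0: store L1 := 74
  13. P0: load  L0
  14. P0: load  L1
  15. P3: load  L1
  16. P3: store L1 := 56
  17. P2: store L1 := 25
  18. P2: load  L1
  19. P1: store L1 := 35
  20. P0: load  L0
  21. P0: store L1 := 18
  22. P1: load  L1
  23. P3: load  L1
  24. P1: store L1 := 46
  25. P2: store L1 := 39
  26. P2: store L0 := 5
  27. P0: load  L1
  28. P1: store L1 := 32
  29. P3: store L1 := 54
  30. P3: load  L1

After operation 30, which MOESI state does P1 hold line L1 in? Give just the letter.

  op1 P2: load  L0 → I/I/E/I on L0; bus BusRd; mem=0
  op2 P1: store L0 := 26 → I/M/I/I on L0; bus BusRdX; mem=0
  op3 P2: store L1 := 58 → I/I/M/I on L1; bus BusRdX; mem=70
  op4 P2: load  L1 → I/I/M/I on L1; bus (none); mem=70
  op5 P2: store L1 := 45 → I/I/M/I on L1; bus (none); mem=70
  op6 P1: load  L1 → I/S/O/I on L1; bus BusRd; mem=70
  op7 P1: store L1 := 12 → I/M/I/I on L1; bus BusUpgr Flush; mem=45
  op8 P3: load  L1 → I/O/I/S on L1; bus BusRd; mem=45
  op9 P1: store L1 := 44 → I/M/I/I on L1; bus BusUpgr; mem=45
  op10 P0: store L1 := 54 → M/I/I/I on L1; bus BusRdX Flush; mem=44
  op11 P2: load  L1 → O/I/S/I on L1; bus BusRd; mem=44
  op12 P0: store L1 := 74 → M/I/I/I on L1; bus BusUpgr; mem=44
  op13 P0: load  L0 → S/O/I/I on L0; bus BusRd; mem=0
  op14 P0: load  L1 → M/I/I/I on L1; bus (none); mem=44
  op15 P3: load  L1 → O/I/I/S on L1; bus BusRd; mem=44
  op16 P3: store L1 := 56 → I/I/I/M on L1; bus BusUpgr Flush; mem=74
  op17 P2: store L1 := 25 → I/I/M/I on L1; bus BusRdX Flush; mem=56
  op18 P2: load  L1 → I/I/M/I on L1; bus (none); mem=56
  op19 P1: store L1 := 35 → I/M/I/I on L1; bus BusRdX Flush; mem=25
  op20 P0: load  L0 → S/O/I/I on L0; bus (none); mem=0
  op21 P0: store L1 := 18 → M/I/I/I on L1; bus BusRdX Flush; mem=35
  op22 P1: load  L1 → O/S/I/I on L1; bus BusRd; mem=35
  op23 P3: load  L1 → O/S/I/S on L1; bus BusRd; mem=35
  op24 P1: store L1 := 46 → I/M/I/I on L1; bus BusUpgr Flush; mem=18
  op25 P2: store L1 := 39 → I/I/M/I on L1; bus BusRdX Flush; mem=46
  op26 P2: store L0 := 5 → I/I/M/I on L0; bus BusRdX Flush; mem=26
  op27 P0: load  L1 → S/I/O/I on L1; bus BusRd; mem=46
  op28 P1: store L1 := 32 → I/M/I/I on L1; bus BusRdX Flush; mem=39
  op29 P3: store L1 := 54 → I/I/I/M on L1; bus BusRdX Flush; mem=32
  op30 P3: load  L1 → I/I/I/M on L1; bus (none); mem=32

state = I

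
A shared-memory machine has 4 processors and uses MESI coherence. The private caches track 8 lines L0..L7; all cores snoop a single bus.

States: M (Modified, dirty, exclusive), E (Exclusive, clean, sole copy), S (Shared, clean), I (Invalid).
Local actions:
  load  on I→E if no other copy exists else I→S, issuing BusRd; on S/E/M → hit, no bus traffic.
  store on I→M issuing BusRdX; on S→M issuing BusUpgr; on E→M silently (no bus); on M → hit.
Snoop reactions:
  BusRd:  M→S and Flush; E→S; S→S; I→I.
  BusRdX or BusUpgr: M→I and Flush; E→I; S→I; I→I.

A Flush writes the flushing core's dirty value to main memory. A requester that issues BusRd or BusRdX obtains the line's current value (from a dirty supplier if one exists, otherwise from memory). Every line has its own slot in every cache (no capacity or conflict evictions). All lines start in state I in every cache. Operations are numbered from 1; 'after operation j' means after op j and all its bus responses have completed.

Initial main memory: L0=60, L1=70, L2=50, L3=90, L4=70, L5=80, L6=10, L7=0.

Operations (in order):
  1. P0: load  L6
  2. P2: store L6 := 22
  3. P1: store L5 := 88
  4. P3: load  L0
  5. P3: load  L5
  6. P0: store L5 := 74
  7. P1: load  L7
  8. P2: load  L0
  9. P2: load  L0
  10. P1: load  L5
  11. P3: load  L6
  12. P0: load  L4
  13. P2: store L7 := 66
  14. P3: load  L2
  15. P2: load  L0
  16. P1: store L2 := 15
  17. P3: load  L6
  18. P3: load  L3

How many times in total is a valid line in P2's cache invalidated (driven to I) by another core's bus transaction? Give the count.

1. P0: load  L6  bus=[BusRd]  L6: P0=E P1=I P2=I P3=I  mem[L6]=10
2. P2: store L6 := 22  bus=[BusRdX]  L6: P0=I P1=I P2=M P3=I  mem[L6]=10
3. P1: store L5 := 88  bus=[BusRdX]  L5: P0=I P1=M P2=I P3=I  mem[L5]=80
4. P3: load  L0  bus=[BusRd]  L0: P0=I P1=I P2=I P3=E  mem[L0]=60
5. P3: load  L5  bus=[BusRd,Flush]  L5: P0=I P1=S P2=I P3=S  mem[L5]=88
6. P0: store L5 := 74  bus=[BusRdX]  L5: P0=M P1=I P2=I P3=I  mem[L5]=88
7. P1: load  L7  bus=[BusRd]  L7: P0=I P1=E P2=I P3=I  mem[L7]=0
8. P2: load  L0  bus=[BusRd]  L0: P0=I P1=I P2=S P3=S  mem[L0]=60
9. P2: load  L0  bus=[-]  L0: P0=I P1=I P2=S P3=S  mem[L0]=60
10. P1: load  L5  bus=[BusRd,Flush]  L5: P0=S P1=S P2=I P3=I  mem[L5]=74
11. P3: load  L6  bus=[BusRd,Flush]  L6: P0=I P1=I P2=S P3=S  mem[L6]=22
12. P0: load  L4  bus=[BusRd]  L4: P0=E P1=I P2=I P3=I  mem[L4]=70
13. P2: store L7 := 66  bus=[BusRdX]  L7: P0=I P1=I P2=M P3=I  mem[L7]=0
14. P3: load  L2  bus=[BusRd]  L2: P0=I P1=I P2=I P3=E  mem[L2]=50
15. P2: load  L0  bus=[-]  L0: P0=I P1=I P2=S P3=S  mem[L0]=60
16. P1: store L2 := 15  bus=[BusRdX]  L2: P0=I P1=M P2=I P3=I  mem[L2]=50
17. P3: load  L6  bus=[-]  L6: P0=I P1=I P2=S P3=S  mem[L6]=22
18. P3: load  L3  bus=[BusRd]  L3: P0=I P1=I P2=I P3=E  mem[L3]=90

invalidations = 0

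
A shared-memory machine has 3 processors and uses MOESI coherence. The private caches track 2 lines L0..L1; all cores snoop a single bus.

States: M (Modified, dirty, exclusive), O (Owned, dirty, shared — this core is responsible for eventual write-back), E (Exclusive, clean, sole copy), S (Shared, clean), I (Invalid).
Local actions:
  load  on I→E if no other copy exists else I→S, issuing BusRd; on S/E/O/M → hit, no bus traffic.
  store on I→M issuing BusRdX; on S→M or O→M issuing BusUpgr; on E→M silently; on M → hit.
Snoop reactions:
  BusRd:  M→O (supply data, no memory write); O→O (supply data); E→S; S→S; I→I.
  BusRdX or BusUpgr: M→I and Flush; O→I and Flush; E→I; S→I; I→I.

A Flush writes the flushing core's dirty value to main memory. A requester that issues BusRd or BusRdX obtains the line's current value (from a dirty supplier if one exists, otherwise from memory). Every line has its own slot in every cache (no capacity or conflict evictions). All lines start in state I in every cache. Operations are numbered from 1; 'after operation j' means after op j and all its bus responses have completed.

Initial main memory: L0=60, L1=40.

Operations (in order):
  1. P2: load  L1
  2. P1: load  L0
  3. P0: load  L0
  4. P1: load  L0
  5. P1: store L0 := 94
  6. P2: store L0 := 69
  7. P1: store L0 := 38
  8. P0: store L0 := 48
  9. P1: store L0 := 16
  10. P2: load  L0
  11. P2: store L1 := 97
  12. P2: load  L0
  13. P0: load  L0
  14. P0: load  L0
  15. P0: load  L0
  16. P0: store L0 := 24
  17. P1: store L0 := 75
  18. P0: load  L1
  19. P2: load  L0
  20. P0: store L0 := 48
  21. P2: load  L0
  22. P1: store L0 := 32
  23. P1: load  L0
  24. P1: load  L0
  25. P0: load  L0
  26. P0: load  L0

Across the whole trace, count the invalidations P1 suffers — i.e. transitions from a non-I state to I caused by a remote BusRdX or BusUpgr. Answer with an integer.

invalidations = 4

1. P2: load  L1  bus=[BusRd]  L1: P0=I P1=I P2=E  mem[L1]=40
2. P1: load  L0  bus=[BusRd]  L0: P0=I P1=E P2=I  mem[L0]=60
3. P0: load  L0  bus=[BusRd]  L0: P0=S P1=S P2=I  mem[L0]=60
4. P1: load  L0  bus=[-]  L0: P0=S P1=S P2=I  mem[L0]=60
5. P1: store L0 := 94  bus=[BusUpgr]  L0: P0=I P1=M P2=I  mem[L0]=60
6. P2: store L0 := 69  bus=[BusRdX,Flush]  L0: P0=I P1=I P2=M  mem[L0]=94
7. P1: store L0 := 38  bus=[BusRdX,Flush]  L0: P0=I P1=M P2=I  mem[L0]=69
8. P0: store L0 := 48  bus=[BusRdX,Flush]  L0: P0=M P1=I P2=I  mem[L0]=38
9. P1: store L0 := 16  bus=[BusRdX,Flush]  L0: P0=I P1=M P2=I  mem[L0]=48
10. P2: load  L0  bus=[BusRd]  L0: P0=I P1=O P2=S  mem[L0]=48
11. P2: store L1 := 97  bus=[-]  L1: P0=I P1=I P2=M  mem[L1]=40
12. P2: load  L0  bus=[-]  L0: P0=I P1=O P2=S  mem[L0]=48
13. P0: load  L0  bus=[BusRd]  L0: P0=S P1=O P2=S  mem[L0]=48
14. P0: load  L0  bus=[-]  L0: P0=S P1=O P2=S  mem[L0]=48
15. P0: load  L0  bus=[-]  L0: P0=S P1=O P2=S  mem[L0]=48
16. P0: store L0 := 24  bus=[BusUpgr,Flush]  L0: P0=M P1=I P2=I  mem[L0]=16
17. P1: store L0 := 75  bus=[BusRdX,Flush]  L0: P0=I P1=M P2=I  mem[L0]=24
18. P0: load  L1  bus=[BusRd]  L1: P0=S P1=I P2=O  mem[L1]=40
19. P2: load  L0  bus=[BusRd]  L0: P0=I P1=O P2=S  mem[L0]=24
20. P0: store L0 := 48  bus=[BusRdX,Flush]  L0: P0=M P1=I P2=I  mem[L0]=75
21. P2: load  L0  bus=[BusRd]  L0: P0=O P1=I P2=S  mem[L0]=75
22. P1: store L0 := 32  bus=[BusRdX,Flush]  L0: P0=I P1=M P2=I  mem[L0]=48
23. P1: load  L0  bus=[-]  L0: P0=I P1=M P2=I  mem[L0]=48
24. P1: load  L0  bus=[-]  L0: P0=I P1=M P2=I  mem[L0]=48
25. P0: load  L0  bus=[BusRd]  L0: P0=S P1=O P2=I  mem[L0]=48
26. P0: load  L0  bus=[-]  L0: P0=S P1=O P2=I  mem[L0]=48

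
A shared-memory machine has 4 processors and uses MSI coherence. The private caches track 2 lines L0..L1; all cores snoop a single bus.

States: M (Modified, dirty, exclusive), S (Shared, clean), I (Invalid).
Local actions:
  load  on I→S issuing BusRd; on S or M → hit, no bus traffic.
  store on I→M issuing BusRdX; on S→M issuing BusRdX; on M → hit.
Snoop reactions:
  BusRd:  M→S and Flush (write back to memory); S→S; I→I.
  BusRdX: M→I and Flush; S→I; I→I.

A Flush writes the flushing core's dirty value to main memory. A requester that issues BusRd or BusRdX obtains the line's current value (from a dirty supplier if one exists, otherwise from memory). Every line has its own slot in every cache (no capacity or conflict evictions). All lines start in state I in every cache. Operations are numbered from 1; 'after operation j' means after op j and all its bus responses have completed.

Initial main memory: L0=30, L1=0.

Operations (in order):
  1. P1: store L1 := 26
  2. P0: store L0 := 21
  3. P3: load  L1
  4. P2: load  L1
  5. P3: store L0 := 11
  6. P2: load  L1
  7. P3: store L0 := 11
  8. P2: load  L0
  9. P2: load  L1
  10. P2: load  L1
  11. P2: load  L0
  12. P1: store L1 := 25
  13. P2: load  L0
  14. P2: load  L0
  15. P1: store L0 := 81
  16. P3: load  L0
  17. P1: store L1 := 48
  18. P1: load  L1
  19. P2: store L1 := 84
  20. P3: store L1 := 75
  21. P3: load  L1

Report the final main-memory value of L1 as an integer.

memory[L1] = 84

  op1 P1: store L1 := 26 → I/M/I/I on L1; bus BusRdX; mem=0
  op2 P0: store L0 := 21 → M/I/I/I on L0; bus BusRdX; mem=30
  op3 P3: load  L1 → I/S/I/S on L1; bus BusRd Flush; mem=26
  op4 P2: load  L1 → I/S/S/S on L1; bus BusRd; mem=26
  op5 P3: store L0 := 11 → I/I/I/M on L0; bus BusRdX Flush; mem=21
  op6 P2: load  L1 → I/S/S/S on L1; bus (none); mem=26
  op7 P3: store L0 := 11 → I/I/I/M on L0; bus (none); mem=21
  op8 P2: load  L0 → I/I/S/S on L0; bus BusRd Flush; mem=11
  op9 P2: load  L1 → I/S/S/S on L1; bus (none); mem=26
  op10 P2: load  L1 → I/S/S/S on L1; bus (none); mem=26
  op11 P2: load  L0 → I/I/S/S on L0; bus (none); mem=11
  op12 P1: store L1 := 25 → I/M/I/I on L1; bus BusRdX; mem=26
  op13 P2: load  L0 → I/I/S/S on L0; bus (none); mem=11
  op14 P2: load  L0 → I/I/S/S on L0; bus (none); mem=11
  op15 P1: store L0 := 81 → I/M/I/I on L0; bus BusRdX; mem=11
  op16 P3: load  L0 → I/S/I/S on L0; bus BusRd Flush; mem=81
  op17 P1: store L1 := 48 → I/M/I/I on L1; bus (none); mem=26
  op18 P1: load  L1 → I/M/I/I on L1; bus (none); mem=26
  op19 P2: store L1 := 84 → I/I/M/I on L1; bus BusRdX Flush; mem=48
  op20 P3: store L1 := 75 → I/I/I/M on L1; bus BusRdX Flush; mem=84
  op21 P3: load  L1 → I/I/I/M on L1; bus (none); mem=84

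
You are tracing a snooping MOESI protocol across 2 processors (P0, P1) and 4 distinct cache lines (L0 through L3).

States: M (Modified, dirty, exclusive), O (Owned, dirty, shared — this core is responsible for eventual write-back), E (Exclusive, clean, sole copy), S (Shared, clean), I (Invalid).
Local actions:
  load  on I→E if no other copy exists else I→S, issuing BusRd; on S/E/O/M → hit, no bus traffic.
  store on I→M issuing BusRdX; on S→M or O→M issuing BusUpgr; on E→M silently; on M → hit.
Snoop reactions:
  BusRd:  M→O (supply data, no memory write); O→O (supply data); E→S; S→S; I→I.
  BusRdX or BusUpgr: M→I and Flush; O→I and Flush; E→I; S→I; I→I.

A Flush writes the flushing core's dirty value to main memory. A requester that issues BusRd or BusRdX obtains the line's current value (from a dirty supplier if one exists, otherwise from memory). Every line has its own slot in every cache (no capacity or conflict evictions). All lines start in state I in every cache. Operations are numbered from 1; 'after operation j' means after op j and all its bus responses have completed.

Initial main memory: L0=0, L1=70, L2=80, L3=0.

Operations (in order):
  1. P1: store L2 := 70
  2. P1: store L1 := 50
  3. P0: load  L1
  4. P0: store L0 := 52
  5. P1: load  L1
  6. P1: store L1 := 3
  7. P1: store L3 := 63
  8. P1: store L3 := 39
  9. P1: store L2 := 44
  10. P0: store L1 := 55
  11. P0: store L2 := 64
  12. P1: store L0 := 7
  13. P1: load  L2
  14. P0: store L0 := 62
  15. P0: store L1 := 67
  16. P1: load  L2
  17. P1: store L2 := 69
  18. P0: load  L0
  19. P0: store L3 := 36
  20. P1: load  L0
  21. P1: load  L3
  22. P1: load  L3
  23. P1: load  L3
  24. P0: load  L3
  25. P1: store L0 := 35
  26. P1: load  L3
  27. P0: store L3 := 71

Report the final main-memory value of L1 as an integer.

step 1: P1: store L2 := 70  ⟶  IM  (L2)  txn=BusRdX  M[L2]=80
step 2: P1: store L1 := 50  ⟶  IM  (L1)  txn=BusRdX  M[L1]=70
step 3: P0: load  L1  ⟶  SO  (L1)  txn=BusRd  M[L1]=70
step 4: P0: store L0 := 52  ⟶  MI  (L0)  txn=BusRdX  M[L0]=0
step 5: P1: load  L1  ⟶  SO  (L1)  txn=∅  M[L1]=70
step 6: P1: store L1 := 3  ⟶  IM  (L1)  txn=BusUpgr  M[L1]=70
step 7: P1: store L3 := 63  ⟶  IM  (L3)  txn=BusRdX  M[L3]=0
step 8: P1: store L3 := 39  ⟶  IM  (L3)  txn=∅  M[L3]=0
step 9: P1: store L2 := 44  ⟶  IM  (L2)  txn=∅  M[L2]=80
step 10: P0: store L1 := 55  ⟶  MI  (L1)  txn=BusRdX+Flush  M[L1]=3
step 11: P0: store L2 := 64  ⟶  MI  (L2)  txn=BusRdX+Flush  M[L2]=44
step 12: P1: store L0 := 7  ⟶  IM  (L0)  txn=BusRdX+Flush  M[L0]=52
step 13: P1: load  L2  ⟶  OS  (L2)  txn=BusRd  M[L2]=44
step 14: P0: store L0 := 62  ⟶  MI  (L0)  txn=BusRdX+Flush  M[L0]=7
step 15: P0: store L1 := 67  ⟶  MI  (L1)  txn=∅  M[L1]=3
step 16: P1: load  L2  ⟶  OS  (L2)  txn=∅  M[L2]=44
step 17: P1: store L2 := 69  ⟶  IM  (L2)  txn=BusUpgr+Flush  M[L2]=64
step 18: P0: load  L0  ⟶  MI  (L0)  txn=∅  M[L0]=7
step 19: P0: store L3 := 36  ⟶  MI  (L3)  txn=BusRdX+Flush  M[L3]=39
step 20: P1: load  L0  ⟶  OS  (L0)  txn=BusRd  M[L0]=7
step 21: P1: load  L3  ⟶  OS  (L3)  txn=BusRd  M[L3]=39
step 22: P1: load  L3  ⟶  OS  (L3)  txn=∅  M[L3]=39
step 23: P1: load  L3  ⟶  OS  (L3)  txn=∅  M[L3]=39
step 24: P0: load  L3  ⟶  OS  (L3)  txn=∅  M[L3]=39
step 25: P1: store L0 := 35  ⟶  IM  (L0)  txn=BusUpgr+Flush  M[L0]=62
step 26: P1: load  L3  ⟶  OS  (L3)  txn=∅  M[L3]=39
step 27: P0: store L3 := 71  ⟶  MI  (L3)  txn=BusUpgr  M[L3]=39

memory[L1] = 3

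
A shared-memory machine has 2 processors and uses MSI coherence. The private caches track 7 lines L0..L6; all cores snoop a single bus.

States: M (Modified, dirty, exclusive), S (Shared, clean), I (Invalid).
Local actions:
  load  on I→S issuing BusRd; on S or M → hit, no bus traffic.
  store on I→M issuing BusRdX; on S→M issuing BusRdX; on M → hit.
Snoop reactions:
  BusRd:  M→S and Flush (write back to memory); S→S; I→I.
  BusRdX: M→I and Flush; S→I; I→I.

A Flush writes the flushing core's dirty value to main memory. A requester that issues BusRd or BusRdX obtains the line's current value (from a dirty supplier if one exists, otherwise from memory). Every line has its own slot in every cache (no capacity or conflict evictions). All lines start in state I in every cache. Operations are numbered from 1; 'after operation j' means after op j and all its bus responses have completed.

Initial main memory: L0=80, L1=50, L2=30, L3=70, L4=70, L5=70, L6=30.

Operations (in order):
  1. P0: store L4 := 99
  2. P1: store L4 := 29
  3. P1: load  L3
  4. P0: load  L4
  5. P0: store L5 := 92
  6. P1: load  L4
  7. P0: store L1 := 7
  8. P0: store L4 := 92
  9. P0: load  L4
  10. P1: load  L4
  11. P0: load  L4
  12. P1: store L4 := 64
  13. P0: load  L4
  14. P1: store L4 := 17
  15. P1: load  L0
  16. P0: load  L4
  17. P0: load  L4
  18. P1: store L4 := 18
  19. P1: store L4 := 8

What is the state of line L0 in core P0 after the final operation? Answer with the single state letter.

[1] P0: store L4 := 99 | P0:M(99), P1:I | bus: BusRdX
[2] P1: store L4 := 29 | P0:I, P1:M(29) | bus: BusRdX,Flush
[3] P1: load  L3 | P0:I, P1:S(70) | bus: BusRd
[4] P0: load  L4 | P0:S(29), P1:S(29) | bus: BusRd,Flush
[5] P0: store L5 := 92 | P0:M(92), P1:I | bus: BusRdX
[6] P1: load  L4 | P0:S(29), P1:S(29) | bus: none
[7] P0: store L1 := 7 | P0:M(7), P1:I | bus: BusRdX
[8] P0: store L4 := 92 | P0:M(92), P1:I | bus: BusRdX
[9] P0: load  L4 | P0:M(92), P1:I | bus: none
[10] P1: load  L4 | P0:S(92), P1:S(92) | bus: BusRd,Flush
[11] P0: load  L4 | P0:S(92), P1:S(92) | bus: none
[12] P1: store L4 := 64 | P0:I, P1:M(64) | bus: BusRdX
[13] P0: load  L4 | P0:S(64), P1:S(64) | bus: BusRd,Flush
[14] P1: store L4 := 17 | P0:I, P1:M(17) | bus: BusRdX
[15] P1: load  L0 | P0:I, P1:S(80) | bus: BusRd
[16] P0: load  L4 | P0:S(17), P1:S(17) | bus: BusRd,Flush
[17] P0: load  L4 | P0:S(17), P1:S(17) | bus: none
[18] P1: store L4 := 18 | P0:I, P1:M(18) | bus: BusRdX
[19] P1: store L4 := 8 | P0:I, P1:M(8) | bus: none

state = I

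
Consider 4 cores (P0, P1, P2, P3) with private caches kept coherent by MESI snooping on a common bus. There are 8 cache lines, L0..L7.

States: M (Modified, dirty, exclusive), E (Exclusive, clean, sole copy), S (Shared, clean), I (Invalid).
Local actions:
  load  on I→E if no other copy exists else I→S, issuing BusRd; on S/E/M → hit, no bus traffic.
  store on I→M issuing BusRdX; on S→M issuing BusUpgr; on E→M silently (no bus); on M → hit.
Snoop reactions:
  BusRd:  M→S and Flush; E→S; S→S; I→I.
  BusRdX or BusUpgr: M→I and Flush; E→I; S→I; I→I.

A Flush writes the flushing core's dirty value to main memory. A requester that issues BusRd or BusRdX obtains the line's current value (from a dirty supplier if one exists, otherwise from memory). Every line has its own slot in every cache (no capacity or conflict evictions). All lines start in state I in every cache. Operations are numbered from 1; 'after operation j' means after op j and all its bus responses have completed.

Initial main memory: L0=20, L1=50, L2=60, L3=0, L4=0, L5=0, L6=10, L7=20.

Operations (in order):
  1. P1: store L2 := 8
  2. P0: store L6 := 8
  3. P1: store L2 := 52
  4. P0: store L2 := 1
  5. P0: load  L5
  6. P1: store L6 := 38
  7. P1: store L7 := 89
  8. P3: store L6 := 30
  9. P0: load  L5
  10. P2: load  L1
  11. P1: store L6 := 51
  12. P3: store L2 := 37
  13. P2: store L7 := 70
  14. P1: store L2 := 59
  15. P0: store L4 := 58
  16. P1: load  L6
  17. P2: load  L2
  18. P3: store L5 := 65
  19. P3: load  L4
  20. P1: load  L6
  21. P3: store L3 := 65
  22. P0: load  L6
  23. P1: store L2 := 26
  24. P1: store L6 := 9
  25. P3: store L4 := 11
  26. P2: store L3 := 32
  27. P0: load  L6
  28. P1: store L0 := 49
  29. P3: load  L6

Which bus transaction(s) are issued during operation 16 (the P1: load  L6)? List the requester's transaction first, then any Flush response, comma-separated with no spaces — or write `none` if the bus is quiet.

step 1: P1: store L2 := 8  ⟶  IMII  (L2)  txn=BusRdX  M[L2]=60
step 2: P0: store L6 := 8  ⟶  MIII  (L6)  txn=BusRdX  M[L6]=10
step 3: P1: store L2 := 52  ⟶  IMII  (L2)  txn=∅  M[L2]=60
step 4: P0: store L2 := 1  ⟶  MIII  (L2)  txn=BusRdX+Flush  M[L2]=52
step 5: P0: load  L5  ⟶  EIII  (L5)  txn=BusRd  M[L5]=0
step 6: P1: store L6 := 38  ⟶  IMII  (L6)  txn=BusRdX+Flush  M[L6]=8
step 7: P1: store L7 := 89  ⟶  IMII  (L7)  txn=BusRdX  M[L7]=20
step 8: P3: store L6 := 30  ⟶  IIIM  (L6)  txn=BusRdX+Flush  M[L6]=38
step 9: P0: load  L5  ⟶  EIII  (L5)  txn=∅  M[L5]=0
step 10: P2: load  L1  ⟶  IIEI  (L1)  txn=BusRd  M[L1]=50
step 11: P1: store L6 := 51  ⟶  IMII  (L6)  txn=BusRdX+Flush  M[L6]=30
step 12: P3: store L2 := 37  ⟶  IIIM  (L2)  txn=BusRdX+Flush  M[L2]=1
step 13: P2: store L7 := 70  ⟶  IIMI  (L7)  txn=BusRdX+Flush  M[L7]=89
step 14: P1: store L2 := 59  ⟶  IMII  (L2)  txn=BusRdX+Flush  M[L2]=37
step 15: P0: store L4 := 58  ⟶  MIII  (L4)  txn=BusRdX  M[L4]=0
step 16: P1: load  L6  ⟶  IMII  (L6)  txn=∅  M[L6]=30
step 17: P2: load  L2  ⟶  ISSI  (L2)  txn=BusRd+Flush  M[L2]=59
step 18: P3: store L5 := 65  ⟶  IIIM  (L5)  txn=BusRdX  M[L5]=0
step 19: P3: load  L4  ⟶  SIIS  (L4)  txn=BusRd+Flush  M[L4]=58
step 20: P1: load  L6  ⟶  IMII  (L6)  txn=∅  M[L6]=30
step 21: P3: store L3 := 65  ⟶  IIIM  (L3)  txn=BusRdX  M[L3]=0
step 22: P0: load  L6  ⟶  SSII  (L6)  txn=BusRd+Flush  M[L6]=51
step 23: P1: store L2 := 26  ⟶  IMII  (L2)  txn=BusUpgr  M[L2]=59
step 24: P1: store L6 := 9  ⟶  IMII  (L6)  txn=BusUpgr  M[L6]=51
step 25: P3: store L4 := 11  ⟶  IIIM  (L4)  txn=BusUpgr  M[L4]=58
step 26: P2: store L3 := 32  ⟶  IIMI  (L3)  txn=BusRdX+Flush  M[L3]=65
step 27: P0: load  L6  ⟶  SSII  (L6)  txn=BusRd+Flush  M[L6]=9
step 28: P1: store L0 := 49  ⟶  IMII  (L0)  txn=BusRdX  M[L0]=20
step 29: P3: load  L6  ⟶  SSIS  (L6)  txn=BusRd  M[L6]=9

bus = none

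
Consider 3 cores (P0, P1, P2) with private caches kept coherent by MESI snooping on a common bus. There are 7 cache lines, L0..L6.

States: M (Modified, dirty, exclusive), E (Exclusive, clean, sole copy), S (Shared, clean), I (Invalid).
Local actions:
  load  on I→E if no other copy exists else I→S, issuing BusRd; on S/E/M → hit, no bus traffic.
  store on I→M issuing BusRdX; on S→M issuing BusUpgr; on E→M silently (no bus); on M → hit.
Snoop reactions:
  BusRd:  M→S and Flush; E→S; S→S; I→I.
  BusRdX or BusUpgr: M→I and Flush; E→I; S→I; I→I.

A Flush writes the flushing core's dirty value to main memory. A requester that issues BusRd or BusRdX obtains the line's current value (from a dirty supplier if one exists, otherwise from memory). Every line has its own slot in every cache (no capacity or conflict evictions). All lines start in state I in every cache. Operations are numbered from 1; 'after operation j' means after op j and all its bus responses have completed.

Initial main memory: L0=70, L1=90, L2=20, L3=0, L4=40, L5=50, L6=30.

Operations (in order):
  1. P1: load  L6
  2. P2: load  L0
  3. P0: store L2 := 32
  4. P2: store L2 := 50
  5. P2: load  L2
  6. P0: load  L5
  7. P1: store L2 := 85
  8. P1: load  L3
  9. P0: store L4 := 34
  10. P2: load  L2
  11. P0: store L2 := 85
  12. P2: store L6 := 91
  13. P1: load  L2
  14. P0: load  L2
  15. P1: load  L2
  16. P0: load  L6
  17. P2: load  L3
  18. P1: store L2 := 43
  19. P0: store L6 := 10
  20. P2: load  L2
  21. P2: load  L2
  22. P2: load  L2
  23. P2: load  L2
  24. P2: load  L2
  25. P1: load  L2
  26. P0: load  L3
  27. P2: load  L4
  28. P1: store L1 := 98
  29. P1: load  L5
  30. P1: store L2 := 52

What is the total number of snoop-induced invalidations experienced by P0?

invalidations = 2

  op1 P1: load  L6 → I/E/I on L6; bus BusRd; mem=30
  op2 P2: load  L0 → I/I/E on L0; bus BusRd; mem=70
  op3 P0: store L2 := 32 → M/I/I on L2; bus BusRdX; mem=20
  op4 P2: store L2 := 50 → I/I/M on L2; bus BusRdX Flush; mem=32
  op5 P2: load  L2 → I/I/M on L2; bus (none); mem=32
  op6 P0: load  L5 → E/I/I on L5; bus BusRd; mem=50
  op7 P1: store L2 := 85 → I/M/I on L2; bus BusRdX Flush; mem=50
  op8 P1: load  L3 → I/E/I on L3; bus BusRd; mem=0
  op9 P0: store L4 := 34 → M/I/I on L4; bus BusRdX; mem=40
  op10 P2: load  L2 → I/S/S on L2; bus BusRd Flush; mem=85
  op11 P0: store L2 := 85 → M/I/I on L2; bus BusRdX; mem=85
  op12 P2: store L6 := 91 → I/I/M on L6; bus BusRdX; mem=30
  op13 P1: load  L2 → S/S/I on L2; bus BusRd Flush; mem=85
  op14 P0: load  L2 → S/S/I on L2; bus (none); mem=85
  op15 P1: load  L2 → S/S/I on L2; bus (none); mem=85
  op16 P0: load  L6 → S/I/S on L6; bus BusRd Flush; mem=91
  op17 P2: load  L3 → I/S/S on L3; bus BusRd; mem=0
  op18 P1: store L2 := 43 → I/M/I on L2; bus BusUpgr; mem=85
  op19 P0: store L6 := 10 → M/I/I on L6; bus BusUpgr; mem=91
  op20 P2: load  L2 → I/S/S on L2; bus BusRd Flush; mem=43
  op21 P2: load  L2 → I/S/S on L2; bus (none); mem=43
  op22 P2: load  L2 → I/S/S on L2; bus (none); mem=43
  op23 P2: load  L2 → I/S/S on L2; bus (none); mem=43
  op24 P2: load  L2 → I/S/S on L2; bus (none); mem=43
  op25 P1: load  L2 → I/S/S on L2; bus (none); mem=43
  op26 P0: load  L3 → S/S/S on L3; bus BusRd; mem=0
  op27 P2: load  L4 → S/I/S on L4; bus BusRd Flush; mem=34
  op28 P1: store L1 := 98 → I/M/I on L1; bus BusRdX; mem=90
  op29 P1: load  L5 → S/S/I on L5; bus BusRd; mem=50
  op30 P1: store L2 := 52 → I/M/I on L2; bus BusUpgr; mem=43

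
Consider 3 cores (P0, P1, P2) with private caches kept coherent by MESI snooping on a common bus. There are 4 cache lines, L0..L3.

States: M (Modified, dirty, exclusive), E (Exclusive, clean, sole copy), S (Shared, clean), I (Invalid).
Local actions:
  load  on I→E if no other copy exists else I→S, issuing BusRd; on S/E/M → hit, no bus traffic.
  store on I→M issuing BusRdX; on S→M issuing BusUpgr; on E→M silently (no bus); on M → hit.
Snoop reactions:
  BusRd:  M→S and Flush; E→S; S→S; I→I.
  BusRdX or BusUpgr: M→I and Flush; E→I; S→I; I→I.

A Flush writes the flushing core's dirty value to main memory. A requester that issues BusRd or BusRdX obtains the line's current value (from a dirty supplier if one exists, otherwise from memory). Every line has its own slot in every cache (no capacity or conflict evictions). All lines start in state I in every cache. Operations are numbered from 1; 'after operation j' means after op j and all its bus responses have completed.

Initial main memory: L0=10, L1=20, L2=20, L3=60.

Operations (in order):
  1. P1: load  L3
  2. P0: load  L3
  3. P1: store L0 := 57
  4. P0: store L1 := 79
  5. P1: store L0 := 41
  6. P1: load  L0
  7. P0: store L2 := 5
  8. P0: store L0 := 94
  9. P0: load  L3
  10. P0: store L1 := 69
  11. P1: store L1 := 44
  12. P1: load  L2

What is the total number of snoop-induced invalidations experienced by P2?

[1] P1: load  L3 | P0:I, P1:E(60), P2:I | bus: BusRd
[2] P0: load  L3 | P0:S(60), P1:S(60), P2:I | bus: BusRd
[3] P1: store L0 := 57 | P0:I, P1:M(57), P2:I | bus: BusRdX
[4] P0: store L1 := 79 | P0:M(79), P1:I, P2:I | bus: BusRdX
[5] P1: store L0 := 41 | P0:I, P1:M(41), P2:I | bus: none
[6] P1: load  L0 | P0:I, P1:M(41), P2:I | bus: none
[7] P0: store L2 := 5 | P0:M(5), P1:I, P2:I | bus: BusRdX
[8] P0: store L0 := 94 | P0:M(94), P1:I, P2:I | bus: BusRdX,Flush
[9] P0: load  L3 | P0:S(60), P1:S(60), P2:I | bus: none
[10] P0: store L1 := 69 | P0:M(69), P1:I, P2:I | bus: none
[11] P1: store L1 := 44 | P0:I, P1:M(44), P2:I | bus: BusRdX,Flush
[12] P1: load  L2 | P0:S(5), P1:S(5), P2:I | bus: BusRd,Flush

invalidations = 0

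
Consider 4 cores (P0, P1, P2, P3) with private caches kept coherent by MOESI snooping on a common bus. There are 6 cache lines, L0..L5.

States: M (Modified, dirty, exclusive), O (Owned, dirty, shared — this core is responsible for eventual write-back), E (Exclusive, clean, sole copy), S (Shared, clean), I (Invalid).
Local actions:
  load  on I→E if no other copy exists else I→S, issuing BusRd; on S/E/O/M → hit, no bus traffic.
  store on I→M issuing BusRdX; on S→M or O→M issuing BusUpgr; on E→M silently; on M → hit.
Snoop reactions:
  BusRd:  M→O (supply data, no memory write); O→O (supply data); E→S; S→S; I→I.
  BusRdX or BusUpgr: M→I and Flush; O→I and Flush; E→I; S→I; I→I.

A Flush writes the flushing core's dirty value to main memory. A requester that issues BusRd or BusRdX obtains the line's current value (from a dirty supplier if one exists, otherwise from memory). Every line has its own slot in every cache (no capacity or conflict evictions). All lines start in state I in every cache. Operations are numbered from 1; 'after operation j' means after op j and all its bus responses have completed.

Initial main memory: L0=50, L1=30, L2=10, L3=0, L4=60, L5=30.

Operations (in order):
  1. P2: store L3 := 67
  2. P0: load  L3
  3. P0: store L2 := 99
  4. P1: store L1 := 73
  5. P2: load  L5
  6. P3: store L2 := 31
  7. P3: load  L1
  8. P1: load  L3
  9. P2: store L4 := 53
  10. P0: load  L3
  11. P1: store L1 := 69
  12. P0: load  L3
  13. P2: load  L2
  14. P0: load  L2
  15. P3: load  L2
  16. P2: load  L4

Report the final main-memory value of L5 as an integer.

memory[L5] = 30

[1] P2: store L3 := 67 | P0:I, P1:I, P2:M(67), P3:I | bus: BusRdX
[2] P0: load  L3 | P0:S(67), P1:I, P2:O(67), P3:I | bus: BusRd
[3] P0: store L2 := 99 | P0:M(99), P1:I, P2:I, P3:I | bus: BusRdX
[4] P1: store L1 := 73 | P0:I, P1:M(73), P2:I, P3:I | bus: BusRdX
[5] P2: load  L5 | P0:I, P1:I, P2:E(30), P3:I | bus: BusRd
[6] P3: store L2 := 31 | P0:I, P1:I, P2:I, P3:M(31) | bus: BusRdX,Flush
[7] P3: load  L1 | P0:I, P1:O(73), P2:I, P3:S(73) | bus: BusRd
[8] P1: load  L3 | P0:S(67), P1:S(67), P2:O(67), P3:I | bus: BusRd
[9] P2: store L4 := 53 | P0:I, P1:I, P2:M(53), P3:I | bus: BusRdX
[10] P0: load  L3 | P0:S(67), P1:S(67), P2:O(67), P3:I | bus: none
[11] P1: store L1 := 69 | P0:I, P1:M(69), P2:I, P3:I | bus: BusUpgr
[12] P0: load  L3 | P0:S(67), P1:S(67), P2:O(67), P3:I | bus: none
[13] P2: load  L2 | P0:I, P1:I, P2:S(31), P3:O(31) | bus: BusRd
[14] P0: load  L2 | P0:S(31), P1:I, P2:S(31), P3:O(31) | bus: BusRd
[15] P3: load  L2 | P0:S(31), P1:I, P2:S(31), P3:O(31) | bus: none
[16] P2: load  L4 | P0:I, P1:I, P2:M(53), P3:I | bus: none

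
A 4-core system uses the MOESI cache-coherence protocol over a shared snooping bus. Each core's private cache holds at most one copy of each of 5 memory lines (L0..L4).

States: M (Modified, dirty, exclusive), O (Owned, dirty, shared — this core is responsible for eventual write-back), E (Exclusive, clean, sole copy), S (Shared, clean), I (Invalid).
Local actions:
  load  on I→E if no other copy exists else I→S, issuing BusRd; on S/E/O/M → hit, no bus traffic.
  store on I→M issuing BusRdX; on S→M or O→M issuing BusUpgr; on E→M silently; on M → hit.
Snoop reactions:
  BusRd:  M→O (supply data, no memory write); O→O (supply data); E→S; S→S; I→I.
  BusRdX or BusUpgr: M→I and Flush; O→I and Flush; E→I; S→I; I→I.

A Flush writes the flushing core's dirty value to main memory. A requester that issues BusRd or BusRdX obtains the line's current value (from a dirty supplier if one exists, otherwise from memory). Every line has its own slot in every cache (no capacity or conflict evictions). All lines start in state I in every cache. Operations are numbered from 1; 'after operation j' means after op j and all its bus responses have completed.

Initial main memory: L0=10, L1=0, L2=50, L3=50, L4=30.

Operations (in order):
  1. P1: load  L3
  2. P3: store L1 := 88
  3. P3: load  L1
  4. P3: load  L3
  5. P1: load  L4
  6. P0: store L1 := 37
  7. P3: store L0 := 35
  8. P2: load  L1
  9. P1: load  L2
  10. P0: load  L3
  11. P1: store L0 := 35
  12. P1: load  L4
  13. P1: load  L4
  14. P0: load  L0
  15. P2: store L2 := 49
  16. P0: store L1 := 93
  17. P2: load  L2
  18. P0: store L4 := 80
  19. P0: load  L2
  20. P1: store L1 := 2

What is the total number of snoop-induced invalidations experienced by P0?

invalidations = 1

  op1 P1: load  L3 → I/E/I/I on L3; bus BusRd; mem=50
  op2 P3: store L1 := 88 → I/I/I/M on L1; bus BusRdX; mem=0
  op3 P3: load  L1 → I/I/I/M on L1; bus (none); mem=0
  op4 P3: load  L3 → I/S/I/S on L3; bus BusRd; mem=50
  op5 P1: load  L4 → I/E/I/I on L4; bus BusRd; mem=30
  op6 P0: store L1 := 37 → M/I/I/I on L1; bus BusRdX Flush; mem=88
  op7 P3: store L0 := 35 → I/I/I/M on L0; bus BusRdX; mem=10
  op8 P2: load  L1 → O/I/S/I on L1; bus BusRd; mem=88
  op9 P1: load  L2 → I/E/I/I on L2; bus BusRd; mem=50
  op10 P0: load  L3 → S/S/I/S on L3; bus BusRd; mem=50
  op11 P1: store L0 := 35 → I/M/I/I on L0; bus BusRdX Flush; mem=35
  op12 P1: load  L4 → I/E/I/I on L4; bus (none); mem=30
  op13 P1: load  L4 → I/E/I/I on L4; bus (none); mem=30
  op14 P0: load  L0 → S/O/I/I on L0; bus BusRd; mem=35
  op15 P2: store L2 := 49 → I/I/M/I on L2; bus BusRdX; mem=50
  op16 P0: store L1 := 93 → M/I/I/I on L1; bus BusUpgr; mem=88
  op17 P2: load  L2 → I/I/M/I on L2; bus (none); mem=50
  op18 P0: store L4 := 80 → M/I/I/I on L4; bus BusRdX; mem=30
  op19 P0: load  L2 → S/I/O/I on L2; bus BusRd; mem=50
  op20 P1: store L1 := 2 → I/M/I/I on L1; bus BusRdX Flush; mem=93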